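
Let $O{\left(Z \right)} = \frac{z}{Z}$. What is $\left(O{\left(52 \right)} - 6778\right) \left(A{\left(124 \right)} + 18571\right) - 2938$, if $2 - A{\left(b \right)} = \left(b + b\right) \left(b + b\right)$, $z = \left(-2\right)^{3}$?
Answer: $\frac{3782869802}{13} \approx 2.9099 \cdot 10^{8}$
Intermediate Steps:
$z = -8$
$A{\left(b \right)} = 2 - 4 b^{2}$ ($A{\left(b \right)} = 2 - \left(b + b\right) \left(b + b\right) = 2 - 2 b 2 b = 2 - 4 b^{2}$)
$O{\left(Z \right)} = - \frac{8}{Z}$
$\left(O{\left(52 \right)} - 6778\right) \left(A{\left(124 \right)} + 18571\right) - 2938 = \left(- \frac{8}{52} - 6778\right) \left(\left(2 - 4 \cdot 124^{2}\right) + 18571\right) - 2938 = \left(\left(-8\right) \frac{1}{52} - 6778\right) \left(\left(2 - 61504\right) + 18571\right) - 2938 = \left(- \frac{2}{13} - 6778\right) \left(\left(2 - 61504\right) + 18571\right) - 2938 = - \frac{88116 \left(-61502 + 18571\right)}{13} - 2938 = \left(- \frac{88116}{13}\right) \left(-42931\right) - 2938 = \frac{3782907996}{13} - 2938 = \frac{3782869802}{13}$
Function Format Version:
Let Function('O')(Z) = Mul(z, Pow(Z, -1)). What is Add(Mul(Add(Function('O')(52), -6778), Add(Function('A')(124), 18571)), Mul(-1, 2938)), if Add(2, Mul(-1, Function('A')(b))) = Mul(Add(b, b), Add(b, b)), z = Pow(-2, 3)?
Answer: Rational(3782869802, 13) ≈ 2.9099e+8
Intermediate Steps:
z = -8
Function('A')(b) = Add(2, Mul(-4, Pow(b, 2))) (Function('A')(b) = Add(2, Mul(-1, Mul(Add(b, b), Add(b, b)))) = Add(2, Mul(-1, Mul(Mul(2, b), Mul(2, b)))) = Add(2, Mul(-1, Mul(4, Pow(b, 2)))) = Add(2, Mul(-4, Pow(b, 2))))
Function('O')(Z) = Mul(-8, Pow(Z, -1))
Add(Mul(Add(Function('O')(52), -6778), Add(Function('A')(124), 18571)), Mul(-1, 2938)) = Add(Mul(Add(Mul(-8, Pow(52, -1)), -6778), Add(Add(2, Mul(-4, Pow(124, 2))), 18571)), Mul(-1, 2938)) = Add(Mul(Add(Mul(-8, Rational(1, 52)), -6778), Add(Add(2, Mul(-4, 15376)), 18571)), -2938) = Add(Mul(Add(Rational(-2, 13), -6778), Add(Add(2, -61504), 18571)), -2938) = Add(Mul(Rational(-88116, 13), Add(-61502, 18571)), -2938) = Add(Mul(Rational(-88116, 13), -42931), -2938) = Add(Rational(3782907996, 13), -2938) = Rational(3782869802, 13)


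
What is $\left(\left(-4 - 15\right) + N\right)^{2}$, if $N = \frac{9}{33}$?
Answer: $\frac{42436}{121} \approx 350.71$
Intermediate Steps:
$N = \frac{3}{11}$ ($N = 9 \cdot \frac{1}{33} = \frac{3}{11} \approx 0.27273$)
$\left(\left(-4 - 15\right) + N\right)^{2} = \left(\left(-4 - 15\right) + \frac{3}{11}\right)^{2} = \left(-19 + \frac{3}{11}\right)^{2} = \left(- \frac{206}{11}\right)^{2} = \frac{42436}{121}$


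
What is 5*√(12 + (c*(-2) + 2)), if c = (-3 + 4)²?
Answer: 10*√3 ≈ 17.320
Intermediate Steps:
c = 1 (c = 1² = 1)
5*√(12 + (c*(-2) + 2)) = 5*√(12 + (1*(-2) + 2)) = 5*√(12 + (-2 + 2)) = 5*√(12 + 0) = 5*√12 = 5*(2*√3) = 10*√3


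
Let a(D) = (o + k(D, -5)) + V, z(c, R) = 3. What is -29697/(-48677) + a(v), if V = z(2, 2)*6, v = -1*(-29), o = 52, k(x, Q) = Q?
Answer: 3193702/48677 ≈ 65.610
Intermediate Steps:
v = 29
V = 18 (V = 3*6 = 18)
a(D) = 65 (a(D) = (52 - 5) + 18 = 47 + 18 = 65)
-29697/(-48677) + a(v) = -29697/(-48677) + 65 = -29697*(-1/48677) + 65 = 29697/48677 + 65 = 3193702/48677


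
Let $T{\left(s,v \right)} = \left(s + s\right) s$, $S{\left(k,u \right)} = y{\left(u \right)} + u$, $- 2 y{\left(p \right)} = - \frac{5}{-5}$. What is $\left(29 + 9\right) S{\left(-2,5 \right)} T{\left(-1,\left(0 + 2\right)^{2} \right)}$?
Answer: $342$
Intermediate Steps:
$y{\left(p \right)} = - \frac{1}{2}$ ($y{\left(p \right)} = - \frac{\left(-5\right) \frac{1}{-5}}{2} = - \frac{\left(-5\right) \left(- \frac{1}{5}\right)}{2} = \left(- \frac{1}{2}\right) 1 = - \frac{1}{2}$)
$S{\left(k,u \right)} = - \frac{1}{2} + u$
$T{\left(s,v \right)} = 2 s^{2}$ ($T{\left(s,v \right)} = 2 s s = 2 s^{2}$)
$\left(29 + 9\right) S{\left(-2,5 \right)} T{\left(-1,\left(0 + 2\right)^{2} \right)} = \left(29 + 9\right) \left(- \frac{1}{2} + 5\right) 2 \left(-1\right)^{2} = 38 \cdot \frac{9}{2} \cdot 2 \cdot 1 = 171 \cdot 2 = 342$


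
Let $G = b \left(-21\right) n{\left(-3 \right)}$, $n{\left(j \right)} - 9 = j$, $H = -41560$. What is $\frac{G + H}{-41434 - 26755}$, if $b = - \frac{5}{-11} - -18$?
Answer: $\frac{482738}{750079} \approx 0.64358$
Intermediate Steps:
$n{\left(j \right)} = 9 + j$
$b = \frac{203}{11}$ ($b = \left(-5\right) \left(- \frac{1}{11}\right) + 18 = \frac{5}{11} + 18 = \frac{203}{11} \approx 18.455$)
$G = - \frac{25578}{11}$ ($G = \frac{203}{11} \left(-21\right) \left(9 - 3\right) = \left(- \frac{4263}{11}\right) 6 = - \frac{25578}{11} \approx -2325.3$)
$\frac{G + H}{-41434 - 26755} = \frac{- \frac{25578}{11} - 41560}{-41434 - 26755} = - \frac{482738}{11 \left(-68189\right)} = \left(- \frac{482738}{11}\right) \left(- \frac{1}{68189}\right) = \frac{482738}{750079}$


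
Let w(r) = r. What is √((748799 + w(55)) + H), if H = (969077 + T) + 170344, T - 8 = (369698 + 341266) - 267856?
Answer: √2331391 ≈ 1526.9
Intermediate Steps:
T = 443116 (T = 8 + ((369698 + 341266) - 267856) = 8 + (710964 - 267856) = 8 + 443108 = 443116)
H = 1582537 (H = (969077 + 443116) + 170344 = 1412193 + 170344 = 1582537)
√((748799 + w(55)) + H) = √((748799 + 55) + 1582537) = √(748854 + 1582537) = √2331391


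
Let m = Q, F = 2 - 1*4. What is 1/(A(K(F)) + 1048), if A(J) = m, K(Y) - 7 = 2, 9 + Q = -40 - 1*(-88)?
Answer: 1/1087 ≈ 0.00091996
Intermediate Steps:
F = -2 (F = 2 - 4 = -2)
Q = 39 (Q = -9 + (-40 - 1*(-88)) = -9 + (-40 + 88) = -9 + 48 = 39)
K(Y) = 9 (K(Y) = 7 + 2 = 9)
m = 39
A(J) = 39
1/(A(K(F)) + 1048) = 1/(39 + 1048) = 1/1087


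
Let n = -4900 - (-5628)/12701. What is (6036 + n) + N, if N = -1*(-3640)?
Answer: 60665604/12701 ≈ 4776.4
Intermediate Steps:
N = 3640
n = -62229272/12701 (n = -4900 - (-5628)/12701 = -4900 - 1*(-5628/12701) = -4900 + 5628/12701 = -62229272/12701 ≈ -4899.6)
(6036 + n) + N = (6036 - 62229272/12701) + 3640 = 14433964/12701 + 3640 = 60665604/12701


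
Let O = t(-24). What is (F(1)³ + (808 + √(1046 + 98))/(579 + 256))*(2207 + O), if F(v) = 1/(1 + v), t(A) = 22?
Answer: 16269471/6680 + 4458*√286/835 ≈ 2525.8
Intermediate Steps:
O = 22
(F(1)³ + (808 + √(1046 + 98))/(579 + 256))*(2207 + O) = ((1/(1 + 1))³ + (808 + √(1046 + 98))/(579 + 256))*(2207 + 22) = ((1/2)³ + (808 + √1144)/835)*2229 = ((½)³ + (808 + 2*√286)*(1/835))*2229 = (⅛ + (808/835 + 2*√286/835))*2229 = (7299/6680 + 2*√286/835)*2229 = 16269471/6680 + 4458*√286/835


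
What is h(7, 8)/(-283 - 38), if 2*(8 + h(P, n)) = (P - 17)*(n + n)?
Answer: 88/321 ≈ 0.27414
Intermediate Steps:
h(P, n) = -8 + n*(-17 + P) (h(P, n) = -8 + ((P - 17)*(n + n))/2 = -8 + ((-17 + P)*(2*n))/2 = -8 + (2*n*(-17 + P))/2 = -8 + n*(-17 + P))
h(7, 8)/(-283 - 38) = (-8 - 17*8 + 7*8)/(-283 - 38) = (-8 - 136 + 56)/(-321) = -88*(-1/321) = 88/321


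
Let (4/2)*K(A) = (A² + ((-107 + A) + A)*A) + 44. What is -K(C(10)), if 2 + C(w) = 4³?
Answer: -2471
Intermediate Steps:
C(w) = 62 (C(w) = -2 + 4³ = -2 + 64 = 62)
K(A) = 22 + A²/2 + A*(-107 + 2*A)/2 (K(A) = ((A² + ((-107 + A) + A)*A) + 44)/2 = ((A² + (-107 + 2*A)*A) + 44)/2 = ((A² + A*(-107 + 2*A)) + 44)/2 = (44 + A² + A*(-107 + 2*A))/2 = 22 + A²/2 + A*(-107 + 2*A)/2)
-K(C(10)) = -(22 - 107/2*62 + (3/2)*62²) = -(22 - 3317 + (3/2)*3844) = -(22 - 3317 + 5766) = -1*2471 = -2471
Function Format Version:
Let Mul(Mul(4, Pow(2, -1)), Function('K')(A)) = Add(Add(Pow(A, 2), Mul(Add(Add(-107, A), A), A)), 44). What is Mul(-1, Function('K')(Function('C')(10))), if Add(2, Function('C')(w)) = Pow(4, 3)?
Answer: -2471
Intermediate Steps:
Function('C')(w) = 62 (Function('C')(w) = Add(-2, Pow(4, 3)) = Add(-2, 64) = 62)
Function('K')(A) = Add(22, Mul(Rational(1, 2), Pow(A, 2)), Mul(Rational(1, 2), A, Add(-107, Mul(2, A)))) (Function('K')(A) = Mul(Rational(1, 2), Add(Add(Pow(A, 2), Mul(Add(Add(-107, A), A), A)), 44)) = Mul(Rational(1, 2), Add(Add(Pow(A, 2), Mul(Add(-107, Mul(2, A)), A)), 44)) = Mul(Rational(1, 2), Add(Add(Pow(A, 2), Mul(A, Add(-107, Mul(2, A)))), 44)) = Mul(Rational(1, 2), Add(44, Pow(A, 2), Mul(A, Add(-107, Mul(2, A))))) = Add(22, Mul(Rational(1, 2), Pow(A, 2)), Mul(Rational(1, 2), A, Add(-107, Mul(2, A)))))
Mul(-1, Function('K')(Function('C')(10))) = Mul(-1, Add(22, Mul(Rational(-107, 2), 62), Mul(Rational(3, 2), Pow(62, 2)))) = Mul(-1, Add(22, -3317, Mul(Rational(3, 2), 3844))) = Mul(-1, Add(22, -3317, 5766)) = Mul(-1, 2471) = -2471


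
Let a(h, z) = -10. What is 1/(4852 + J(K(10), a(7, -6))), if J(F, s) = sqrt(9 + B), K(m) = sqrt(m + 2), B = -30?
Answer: 4852/23541925 - I*sqrt(21)/23541925 ≈ 0.0002061 - 1.9466e-7*I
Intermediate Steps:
K(m) = sqrt(2 + m)
J(F, s) = I*sqrt(21) (J(F, s) = sqrt(9 - 30) = sqrt(-21) = I*sqrt(21))
1/(4852 + J(K(10), a(7, -6))) = 1/(4852 + I*sqrt(21))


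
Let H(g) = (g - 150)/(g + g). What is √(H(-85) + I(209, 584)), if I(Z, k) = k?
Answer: √676702/34 ≈ 24.195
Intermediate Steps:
H(g) = (-150 + g)/(2*g) (H(g) = (-150 + g)/((2*g)) = (-150 + g)*(1/(2*g)) = (-150 + g)/(2*g))
√(H(-85) + I(209, 584)) = √((½)*(-150 - 85)/(-85) + 584) = √((½)*(-1/85)*(-235) + 584) = √(47/34 + 584) = √(19903/34) = √676702/34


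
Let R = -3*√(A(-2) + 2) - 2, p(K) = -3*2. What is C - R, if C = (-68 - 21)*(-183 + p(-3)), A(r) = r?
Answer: 16823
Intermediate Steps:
p(K) = -6
C = 16821 (C = (-68 - 21)*(-183 - 6) = -89*(-189) = 16821)
R = -2 (R = -3*√(-2 + 2) - 2 = -3*√0 - 2 = -3*0 - 2 = 0 - 2 = -2)
C - R = 16821 - 1*(-2) = 16821 + 2 = 16823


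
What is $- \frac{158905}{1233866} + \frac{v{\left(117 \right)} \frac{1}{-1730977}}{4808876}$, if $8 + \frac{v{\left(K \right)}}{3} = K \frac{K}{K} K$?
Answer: $- \frac{661366906039802149}{5135383453291309916} \approx -0.12879$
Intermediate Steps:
$v{\left(K \right)} = -24 + 3 K^{2}$ ($v{\left(K \right)} = -24 + 3 K \frac{K}{K} K = -24 + 3 K 1 K = -24 + 3 K K = -24 + 3 K^{2}$)
$- \frac{158905}{1233866} + \frac{v{\left(117 \right)} \frac{1}{-1730977}}{4808876} = - \frac{158905}{1233866} + \frac{\left(-24 + 3 \cdot 117^{2}\right) \frac{1}{-1730977}}{4808876} = \left(-158905\right) \frac{1}{1233866} + \left(-24 + 3 \cdot 13689\right) \left(- \frac{1}{1730977}\right) \frac{1}{4808876} = - \frac{158905}{1233866} + \left(-24 + 41067\right) \left(- \frac{1}{1730977}\right) \frac{1}{4808876} = - \frac{158905}{1233866} + 41043 \left(- \frac{1}{1730977}\right) \frac{1}{4808876} = - \frac{158905}{1233866} - \frac{41043}{8324053751852} = - \frac{661366906039802149}{5135383453291309916}$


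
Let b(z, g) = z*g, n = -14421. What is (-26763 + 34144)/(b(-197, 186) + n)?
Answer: -7381/51063 ≈ -0.14455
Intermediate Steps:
b(z, g) = g*z
(-26763 + 34144)/(b(-197, 186) + n) = (-26763 + 34144)/(186*(-197) - 14421) = 7381/(-36642 - 14421) = 7381/(-51063) = 7381*(-1/51063) = -7381/51063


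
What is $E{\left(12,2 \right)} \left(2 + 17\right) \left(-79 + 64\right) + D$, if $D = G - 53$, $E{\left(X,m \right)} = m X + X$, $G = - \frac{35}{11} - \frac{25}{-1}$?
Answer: $- \frac{113203}{11} \approx -10291.0$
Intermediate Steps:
$G = \frac{240}{11}$ ($G = \left(-35\right) \frac{1}{11} - -25 = - \frac{35}{11} + 25 = \frac{240}{11} \approx 21.818$)
$E{\left(X,m \right)} = X + X m$ ($E{\left(X,m \right)} = X m + X = X + X m$)
$D = - \frac{343}{11}$ ($D = \frac{240}{11} - 53 = - \frac{343}{11} \approx -31.182$)
$E{\left(12,2 \right)} \left(2 + 17\right) \left(-79 + 64\right) + D = 12 \left(1 + 2\right) \left(2 + 17\right) \left(-79 + 64\right) - \frac{343}{11} = 12 \cdot 3 \cdot 19 \left(-15\right) - \frac{343}{11} = 36 \left(-285\right) - \frac{343}{11} = -10260 - \frac{343}{11} = - \frac{113203}{11}$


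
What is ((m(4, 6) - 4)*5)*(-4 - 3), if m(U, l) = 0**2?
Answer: 140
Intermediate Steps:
m(U, l) = 0
((m(4, 6) - 4)*5)*(-4 - 3) = ((0 - 4)*5)*(-4 - 3) = -4*5*(-7) = -20*(-7) = 140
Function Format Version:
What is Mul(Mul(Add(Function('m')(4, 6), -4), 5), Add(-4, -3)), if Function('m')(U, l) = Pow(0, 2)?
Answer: 140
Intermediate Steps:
Function('m')(U, l) = 0
Mul(Mul(Add(Function('m')(4, 6), -4), 5), Add(-4, -3)) = Mul(Mul(Add(0, -4), 5), Add(-4, -3)) = Mul(Mul(-4, 5), -7) = Mul(-20, -7) = 140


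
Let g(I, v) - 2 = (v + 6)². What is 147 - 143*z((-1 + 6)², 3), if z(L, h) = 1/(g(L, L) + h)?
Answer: 141859/966 ≈ 146.85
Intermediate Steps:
g(I, v) = 2 + (6 + v)² (g(I, v) = 2 + (v + 6)² = 2 + (6 + v)²)
z(L, h) = 1/(2 + h + (6 + L)²) (z(L, h) = 1/((2 + (6 + L)²) + h) = 1/(2 + h + (6 + L)²))
147 - 143*z((-1 + 6)², 3) = 147 - 143/(2 + 3 + (6 + (-1 + 6)²)²) = 147 - 143/(2 + 3 + (6 + 5²)²) = 147 - 143/(2 + 3 + (6 + 25)²) = 147 - 143/(2 + 3 + 31²) = 147 - 143/(2 + 3 + 961) = 147 - 143/966 = 141859/966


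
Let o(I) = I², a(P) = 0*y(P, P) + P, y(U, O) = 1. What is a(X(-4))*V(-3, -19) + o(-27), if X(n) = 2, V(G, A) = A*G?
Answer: 843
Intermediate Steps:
a(P) = P (a(P) = 0*1 + P = 0 + P = P)
a(X(-4))*V(-3, -19) + o(-27) = 2*(-19*(-3)) + (-27)² = 2*57 + 729 = 114 + 729 = 843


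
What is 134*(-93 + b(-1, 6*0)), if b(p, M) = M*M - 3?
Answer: -12864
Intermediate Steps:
b(p, M) = -3 + M² (b(p, M) = M² - 3 = -3 + M²)
134*(-93 + b(-1, 6*0)) = 134*(-93 + (-3 + (6*0)²)) = 134*(-93 + (-3 + 0²)) = 134*(-93 + (-3 + 0)) = 134*(-93 - 3) = 134*(-96) = -12864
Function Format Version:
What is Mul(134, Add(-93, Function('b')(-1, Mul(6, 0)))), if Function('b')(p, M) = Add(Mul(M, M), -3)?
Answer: -12864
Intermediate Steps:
Function('b')(p, M) = Add(-3, Pow(M, 2)) (Function('b')(p, M) = Add(Pow(M, 2), -3) = Add(-3, Pow(M, 2)))
Mul(134, Add(-93, Function('b')(-1, Mul(6, 0)))) = Mul(134, Add(-93, Add(-3, Pow(Mul(6, 0), 2)))) = Mul(134, Add(-93, Add(-3, Pow(0, 2)))) = Mul(134, Add(-93, Add(-3, 0))) = Mul(134, Add(-93, -3)) = Mul(134, -96) = -12864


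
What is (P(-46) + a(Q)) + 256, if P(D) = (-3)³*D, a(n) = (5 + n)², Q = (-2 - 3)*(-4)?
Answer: 2123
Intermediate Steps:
Q = 20 (Q = -5*(-4) = 20)
P(D) = -27*D
(P(-46) + a(Q)) + 256 = (-27*(-46) + (5 + 20)²) + 256 = (1242 + 25²) + 256 = (1242 + 625) + 256 = 1867 + 256 = 2123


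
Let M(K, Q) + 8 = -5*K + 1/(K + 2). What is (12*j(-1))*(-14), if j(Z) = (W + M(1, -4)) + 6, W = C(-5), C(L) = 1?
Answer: 952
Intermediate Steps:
M(K, Q) = -8 + 1/(2 + K) - 5*K (M(K, Q) = -8 + (-5*K + 1/(K + 2)) = -8 + (-5*K + 1/(2 + K)) = -8 + (1/(2 + K) - 5*K) = -8 + 1/(2 + K) - 5*K)
W = 1
j(Z) = -17/3 (j(Z) = (1 + (-15 - 18*1 - 5*1²)/(2 + 1)) + 6 = (1 + (-15 - 18 - 5*1)/3) + 6 = (1 + (-15 - 18 - 5)/3) + 6 = (1 + (⅓)*(-38)) + 6 = (1 - 38/3) + 6 = -35/3 + 6 = -17/3)
(12*j(-1))*(-14) = (12*(-17/3))*(-14) = -68*(-14) = 952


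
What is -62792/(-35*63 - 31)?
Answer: 15698/559 ≈ 28.082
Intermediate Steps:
-62792/(-35*63 - 31) = -62792/(-2205 - 31) = -62792/(-2236) = -62792*(-1/2236) = 15698/559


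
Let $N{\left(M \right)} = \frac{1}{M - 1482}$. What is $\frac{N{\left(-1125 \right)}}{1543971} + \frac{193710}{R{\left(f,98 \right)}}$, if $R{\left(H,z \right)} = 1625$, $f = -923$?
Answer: $\frac{922731830321}{7740639225} \approx 119.21$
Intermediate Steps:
$N{\left(M \right)} = \frac{1}{-1482 + M}$
$\frac{N{\left(-1125 \right)}}{1543971} + \frac{193710}{R{\left(f,98 \right)}} = \frac{1}{\left(-1482 - 1125\right) 1543971} + \frac{193710}{1625} = \frac{1}{-2607} \cdot \frac{1}{1543971} + 193710 \cdot \frac{1}{1625} = \left(- \frac{1}{2607}\right) \frac{1}{1543971} + \frac{38742}{325} = - \frac{1}{4025132397} + \frac{38742}{325} = \frac{922731830321}{7740639225}$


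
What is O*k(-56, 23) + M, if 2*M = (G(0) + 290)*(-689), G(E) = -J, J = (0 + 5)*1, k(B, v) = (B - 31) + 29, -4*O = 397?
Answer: -92426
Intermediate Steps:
O = -397/4 (O = -¼*397 = -397/4 ≈ -99.250)
k(B, v) = -2 + B (k(B, v) = (-31 + B) + 29 = -2 + B)
J = 5 (J = 5*1 = 5)
G(E) = -5 (G(E) = -1*5 = -5)
M = -196365/2 (M = ((-5 + 290)*(-689))/2 = (285*(-689))/2 = (½)*(-196365) = -196365/2 ≈ -98183.)
O*k(-56, 23) + M = -397*(-2 - 56)/4 - 196365/2 = -397/4*(-58) - 196365/2 = 11513/2 - 196365/2 = -92426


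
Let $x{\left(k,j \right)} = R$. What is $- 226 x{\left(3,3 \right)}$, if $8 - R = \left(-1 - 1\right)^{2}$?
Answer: $-904$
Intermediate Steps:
$R = 4$ ($R = 8 - \left(-1 - 1\right)^{2} = 8 - \left(-2\right)^{2} = 8 - 4 = 4$)
$x{\left(k,j \right)} = 4$
$- 226 x{\left(3,3 \right)} = \left(-226\right) 4 = -904$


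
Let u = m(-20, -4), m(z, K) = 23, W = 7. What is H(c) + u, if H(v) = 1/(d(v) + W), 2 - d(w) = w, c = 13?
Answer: 91/4 ≈ 22.750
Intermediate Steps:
d(w) = 2 - w
H(v) = 1/(9 - v) (H(v) = 1/((2 - v) + 7) = 1/(9 - v))
u = 23
H(c) + u = -1/(-9 + 13) + 23 = -1/4 + 23 = -1*¼ + 23 = -¼ + 23 = 91/4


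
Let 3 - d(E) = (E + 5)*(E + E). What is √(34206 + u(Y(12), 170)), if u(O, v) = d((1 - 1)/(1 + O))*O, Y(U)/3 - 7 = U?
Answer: √34377 ≈ 185.41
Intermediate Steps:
Y(U) = 21 + 3*U
d(E) = 3 - 2*E*(5 + E) (d(E) = 3 - (E + 5)*(E + E) = 3 - (5 + E)*2*E = 3 - 2*E*(5 + E))
u(O, v) = 3*O (u(O, v) = (3 - 10*(1 - 1)/(1 + O) - 2*(1 - 1)²/(1 + O)²)*O = (3 - 0/(1 + O) - 2*(0/(1 + O))²)*O = (3 - 10*0 - 2*0²)*O = (3 + 0 - 2*0)*O = (3 + 0 + 0)*O = 3*O)
√(34206 + u(Y(12), 170)) = √(34206 + 3*(21 + 3*12)) = √(34206 + 3*(21 + 36)) = √(34206 + 3*57) = √(34206 + 171) = √34377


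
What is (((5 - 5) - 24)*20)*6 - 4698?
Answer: -7578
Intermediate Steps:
(((5 - 5) - 24)*20)*6 - 4698 = ((0 - 24)*20)*6 - 4698 = -24*20*6 - 4698 = -480*6 - 4698 = -2880 - 4698 = -7578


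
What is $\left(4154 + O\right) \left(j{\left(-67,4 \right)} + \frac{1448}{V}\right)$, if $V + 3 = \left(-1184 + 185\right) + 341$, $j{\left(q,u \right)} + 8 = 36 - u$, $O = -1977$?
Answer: $\frac{31383632}{661} \approx 47479.0$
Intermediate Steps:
$j{\left(q,u \right)} = 28 - u$ ($j{\left(q,u \right)} = -8 - \left(-36 + u\right) = 28 - u$)
$V = -661$ ($V = -3 + \left(\left(-1184 + 185\right) + 341\right) = -3 + \left(-999 + 341\right) = -3 - 658 = -661$)
$\left(4154 + O\right) \left(j{\left(-67,4 \right)} + \frac{1448}{V}\right) = \left(4154 - 1977\right) \left(\left(28 - 4\right) + \frac{1448}{-661}\right) = 2177 \left(\left(28 - 4\right) + 1448 \left(- \frac{1}{661}\right)\right) = 2177 \left(24 - \frac{1448}{661}\right) = 2177 \cdot \frac{14416}{661} = \frac{31383632}{661}$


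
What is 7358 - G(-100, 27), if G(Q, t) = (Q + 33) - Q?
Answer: 7325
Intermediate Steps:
G(Q, t) = 33 (G(Q, t) = (33 + Q) - Q = 33)
7358 - G(-100, 27) = 7358 - 1*33 = 7358 - 33 = 7325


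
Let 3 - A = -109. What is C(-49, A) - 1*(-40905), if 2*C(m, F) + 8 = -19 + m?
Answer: 40867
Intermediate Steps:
A = 112 (A = 3 - 1*(-109) = 3 + 109 = 112)
C(m, F) = -27/2 + m/2 (C(m, F) = -4 + (-19 + m)/2 = -4 + (-19/2 + m/2) = -27/2 + m/2)
C(-49, A) - 1*(-40905) = (-27/2 + (½)*(-49)) - 1*(-40905) = (-27/2 - 49/2) + 40905 = -38 + 40905 = 40867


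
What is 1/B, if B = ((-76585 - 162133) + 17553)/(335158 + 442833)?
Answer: -777991/221165 ≈ -3.5177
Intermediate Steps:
B = -221165/777991 (B = (-238718 + 17553)/777991 = -221165*1/777991 = -221165/777991 ≈ -0.28428)
1/B = 1/(-221165/777991) = -777991/221165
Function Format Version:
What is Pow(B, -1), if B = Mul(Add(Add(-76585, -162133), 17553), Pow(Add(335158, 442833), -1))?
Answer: Rational(-777991, 221165) ≈ -3.5177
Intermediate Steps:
B = Rational(-221165, 777991) (B = Mul(Add(-238718, 17553), Pow(777991, -1)) = Mul(-221165, Rational(1, 777991)) = Rational(-221165, 777991) ≈ -0.28428)
Pow(B, -1) = Pow(Rational(-221165, 777991), -1) = Rational(-777991, 221165)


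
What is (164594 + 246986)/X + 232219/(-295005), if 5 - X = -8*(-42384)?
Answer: -200155957573/100026460335 ≈ -2.0010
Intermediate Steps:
X = -339067 (X = 5 - (-8)*(-42384) = 5 - 1*339072 = 5 - 339072 = -339067)
(164594 + 246986)/X + 232219/(-295005) = (164594 + 246986)/(-339067) + 232219/(-295005) = 411580*(-1/339067) + 232219*(-1/295005) = -411580/339067 - 232219/295005 = -200155957573/100026460335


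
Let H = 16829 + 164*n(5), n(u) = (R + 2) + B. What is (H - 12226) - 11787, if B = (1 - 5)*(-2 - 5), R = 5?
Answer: -1444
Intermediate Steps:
B = 28 (B = -4*(-7) = 28)
n(u) = 35 (n(u) = (5 + 2) + 28 = 7 + 28 = 35)
H = 22569 (H = 16829 + 164*35 = 16829 + 5740 = 22569)
(H - 12226) - 11787 = (22569 - 12226) - 11787 = 10343 - 11787 = -1444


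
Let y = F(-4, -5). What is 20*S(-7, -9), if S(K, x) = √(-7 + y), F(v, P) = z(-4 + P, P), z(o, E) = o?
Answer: 80*I ≈ 80.0*I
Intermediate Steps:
F(v, P) = -4 + P
y = -9 (y = -4 - 5 = -9)
S(K, x) = 4*I (S(K, x) = √(-7 - 9) = √(-16) = 4*I)
20*S(-7, -9) = 20*(4*I) = 80*I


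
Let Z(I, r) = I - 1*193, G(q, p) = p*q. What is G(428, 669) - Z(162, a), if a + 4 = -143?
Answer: 286363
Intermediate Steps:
a = -147 (a = -4 - 143 = -147)
Z(I, r) = -193 + I (Z(I, r) = I - 193 = -193 + I)
G(428, 669) - Z(162, a) = 669*428 - (-193 + 162) = 286332 - 1*(-31) = 286332 + 31 = 286363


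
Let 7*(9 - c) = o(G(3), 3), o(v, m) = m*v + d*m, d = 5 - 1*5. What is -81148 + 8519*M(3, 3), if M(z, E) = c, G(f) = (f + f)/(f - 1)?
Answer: -15430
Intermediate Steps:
d = 0 (d = 5 - 5 = 0)
G(f) = 2*f/(-1 + f) (G(f) = (2*f)/(-1 + f) = 2*f/(-1 + f))
o(v, m) = m*v (o(v, m) = m*v + 0*m = m*v + 0 = m*v)
c = 54/7 (c = 9 - 3*2*3/(-1 + 3)/7 = 9 - 3*2*3/2/7 = 9 - 3*2*3*(½)/7 = 9 - 3*3/7 = 9 - ⅐*9 = 9 - 9/7 = 54/7 ≈ 7.7143)
M(z, E) = 54/7
-81148 + 8519*M(3, 3) = -81148 + 8519*(54/7) = -81148 + 65718 = -15430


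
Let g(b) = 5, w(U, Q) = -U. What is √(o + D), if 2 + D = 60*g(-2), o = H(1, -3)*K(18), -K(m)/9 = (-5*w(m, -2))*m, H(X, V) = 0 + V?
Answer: √44038 ≈ 209.85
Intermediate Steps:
H(X, V) = V
K(m) = -45*m² (K(m) = -9*(-(-5)*m)*m = -9*5*m*m = -45*m²)
o = 43740 (o = -(-135)*18² = -(-135)*324 = -3*(-14580) = 43740)
D = 298 (D = -2 + 60*5 = -2 + 300 = 298)
√(o + D) = √(43740 + 298) = √44038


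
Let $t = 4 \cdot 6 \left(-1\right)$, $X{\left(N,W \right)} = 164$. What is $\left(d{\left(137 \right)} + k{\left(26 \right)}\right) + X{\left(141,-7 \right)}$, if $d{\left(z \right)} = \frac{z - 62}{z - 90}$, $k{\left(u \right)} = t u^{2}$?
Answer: $- \frac{754745}{47} \approx -16058.0$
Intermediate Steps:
$t = -24$ ($t = 24 \left(-1\right) = -24$)
$k{\left(u \right)} = - 24 u^{2}$
$d{\left(z \right)} = \frac{-62 + z}{-90 + z}$
$\left(d{\left(137 \right)} + k{\left(26 \right)}\right) + X{\left(141,-7 \right)} = \left(\frac{-62 + 137}{-90 + 137} - 24 \cdot 26^{2}\right) + 164 = \left(\frac{1}{47} \cdot 75 - 16224\right) + 164 = \left(\frac{75}{47} - 16224\right) + 164 = - \frac{762453}{47} + 164 = - \frac{754745}{47}$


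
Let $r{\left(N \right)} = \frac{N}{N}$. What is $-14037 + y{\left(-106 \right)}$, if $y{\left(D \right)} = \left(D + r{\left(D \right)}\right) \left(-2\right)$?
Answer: $-13827$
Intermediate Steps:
$r{\left(N \right)} = 1$
$y{\left(D \right)} = -2 - 2 D$ ($y{\left(D \right)} = \left(D + 1\right) \left(-2\right) = \left(1 + D\right) \left(-2\right) = -2 - 2 D$)
$-14037 + y{\left(-106 \right)} = -14037 - -210 = -14037 + \left(-2 + 212\right) = -14037 + 210 = -13827$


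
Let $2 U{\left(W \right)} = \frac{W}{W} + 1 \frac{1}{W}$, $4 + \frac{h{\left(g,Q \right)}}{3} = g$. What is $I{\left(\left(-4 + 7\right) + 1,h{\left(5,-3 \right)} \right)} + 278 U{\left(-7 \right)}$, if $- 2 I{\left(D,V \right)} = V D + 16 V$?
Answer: $\frac{624}{7} \approx 89.143$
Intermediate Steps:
$h{\left(g,Q \right)} = -12 + 3 g$
$I{\left(D,V \right)} = - 8 V - \frac{D V}{2}$ ($I{\left(D,V \right)} = - \frac{V D + 16 V}{2} = - \frac{D V + 16 V}{2} = - \frac{16 V + D V}{2} = - 8 V - \frac{D V}{2}$)
$U{\left(W \right)} = \frac{1}{2} + \frac{1}{2 W}$ ($U{\left(W \right)} = \frac{\frac{W}{W} + 1 \frac{1}{W}}{2} = \frac{1 + \frac{1}{W}}{2} = \frac{1}{2} + \frac{1}{2 W}$)
$I{\left(\left(-4 + 7\right) + 1,h{\left(5,-3 \right)} \right)} + 278 U{\left(-7 \right)} = - \frac{\left(-12 + 3 \cdot 5\right) \left(16 + \left(\left(-4 + 7\right) + 1\right)\right)}{2} + 278 \frac{1 - 7}{2 \left(-7\right)} = - \frac{\left(-12 + 15\right) \left(16 + \left(3 + 1\right)\right)}{2} + 278 \cdot \frac{1}{2} \left(- \frac{1}{7}\right) \left(-6\right) = \left(- \frac{1}{2}\right) 3 \left(16 + 4\right) + 278 \cdot \frac{3}{7} = \left(- \frac{1}{2}\right) 3 \cdot 20 + \frac{834}{7} = -30 + \frac{834}{7} = \frac{624}{7}$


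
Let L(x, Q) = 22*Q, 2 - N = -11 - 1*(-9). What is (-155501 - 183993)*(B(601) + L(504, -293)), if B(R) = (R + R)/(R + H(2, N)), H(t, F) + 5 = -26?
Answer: 623483786446/285 ≈ 2.1877e+9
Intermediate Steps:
N = 4 (N = 2 - (-11 - 1*(-9)) = 2 - (-11 + 9) = 2 - 1*(-2) = 2 + 2 = 4)
H(t, F) = -31 (H(t, F) = -5 - 26 = -31)
B(R) = 2*R/(-31 + R) (B(R) = (R + R)/(R - 31) = (2*R)/(-31 + R) = 2*R/(-31 + R))
(-155501 - 183993)*(B(601) + L(504, -293)) = (-155501 - 183993)*(2*601/(-31 + 601) + 22*(-293)) = -339494*(2*601/570 - 6446) = -339494*(2*601*(1/570) - 6446) = -339494*(601/285 - 6446) = -339494*(-1836509/285) = 623483786446/285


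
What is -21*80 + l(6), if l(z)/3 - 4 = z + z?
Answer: -1632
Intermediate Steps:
l(z) = 12 + 6*z (l(z) = 12 + 3*(z + z) = 12 + 3*(2*z) = 12 + 6*z)
-21*80 + l(6) = -21*80 + (12 + 6*6) = -1680 + (12 + 36) = -1680 + 48 = -1632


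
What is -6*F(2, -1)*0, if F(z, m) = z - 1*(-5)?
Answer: 0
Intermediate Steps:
F(z, m) = 5 + z (F(z, m) = z + 5 = 5 + z)
-6*F(2, -1)*0 = -6*(5 + 2)*0 = -6*7*0 = -42*0 = 0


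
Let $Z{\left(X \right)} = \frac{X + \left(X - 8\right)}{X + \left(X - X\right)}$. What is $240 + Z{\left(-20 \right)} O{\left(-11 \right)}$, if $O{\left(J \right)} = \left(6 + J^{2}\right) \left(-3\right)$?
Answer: $- \frac{3372}{5} \approx -674.4$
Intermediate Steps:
$Z{\left(X \right)} = \frac{-8 + 2 X}{X}$ ($Z{\left(X \right)} = \frac{X + \left(-8 + X\right)}{X + 0} = \frac{-8 + 2 X}{X}$)
$O{\left(J \right)} = -18 - 3 J^{2}$
$240 + Z{\left(-20 \right)} O{\left(-11 \right)} = 240 + \left(2 - \frac{8}{-20}\right) \left(-18 - 3 \left(-11\right)^{2}\right) = 240 + \left(2 - - \frac{2}{5}\right) \left(-18 - 363\right) = 240 + \left(2 + \frac{2}{5}\right) \left(-18 - 363\right) = 240 + \frac{12}{5} \left(-381\right) = 240 - \frac{4572}{5} = - \frac{3372}{5}$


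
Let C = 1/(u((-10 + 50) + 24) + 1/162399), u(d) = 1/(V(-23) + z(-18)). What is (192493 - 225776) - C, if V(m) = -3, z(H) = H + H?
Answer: -599721591/18040 ≈ -33244.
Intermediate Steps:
z(H) = 2*H
u(d) = -1/39 (u(d) = 1/(-3 + 2*(-18)) = 1/(-3 - 36) = 1/(-39) = -1/39)
C = -703729/18040 (C = 1/(-1/39 + 1/162399) = 1/(-18040/703729) = -703729/18040 ≈ -39.009)
(192493 - 225776) - C = (192493 - 225776) - 1*(-703729/18040) = -33283 + 703729/18040 = -599721591/18040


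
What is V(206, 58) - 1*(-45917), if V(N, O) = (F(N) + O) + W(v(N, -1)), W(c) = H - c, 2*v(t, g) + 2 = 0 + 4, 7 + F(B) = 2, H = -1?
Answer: 45968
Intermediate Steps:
F(B) = -5 (F(B) = -7 + 2 = -5)
v(t, g) = 1 (v(t, g) = -1 + (0 + 4)/2 = -1 + (½)*4 = -1 + 2 = 1)
W(c) = -1 - c
V(N, O) = -7 + O (V(N, O) = (-5 + O) + (-1 - 1*1) = (-5 + O) + (-1 - 1) = (-5 + O) - 2 = -7 + O)
V(206, 58) - 1*(-45917) = (-7 + 58) - 1*(-45917) = 51 + 45917 = 45968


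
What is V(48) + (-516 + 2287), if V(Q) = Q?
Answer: 1819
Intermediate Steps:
V(48) + (-516 + 2287) = 48 + (-516 + 2287) = 48 + 1771 = 1819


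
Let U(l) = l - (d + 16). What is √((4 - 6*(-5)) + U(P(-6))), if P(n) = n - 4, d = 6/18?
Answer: √69/3 ≈ 2.7689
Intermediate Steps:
d = ⅓ (d = 6*(1/18) = ⅓ ≈ 0.33333)
P(n) = -4 + n
U(l) = -49/3 + l (U(l) = l - (⅓ + 16) = l - 1*49/3 = l - 49/3 = -49/3 + l)
√((4 - 6*(-5)) + U(P(-6))) = √((4 - 6*(-5)) + (-49/3 + (-4 - 6))) = √((4 + 30) + (-49/3 - 10)) = √(34 - 79/3) = √(23/3) = √69/3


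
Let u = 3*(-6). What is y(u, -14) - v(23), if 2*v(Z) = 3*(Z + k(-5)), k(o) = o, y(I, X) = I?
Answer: -45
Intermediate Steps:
u = -18
v(Z) = -15/2 + 3*Z/2 (v(Z) = (3*(Z - 5))/2 = (3*(-5 + Z))/2 = (-15 + 3*Z)/2 = -15/2 + 3*Z/2)
y(u, -14) - v(23) = -18 - (-15/2 + (3/2)*23) = -18 - (-15/2 + 69/2) = -18 - 1*27 = -18 - 27 = -45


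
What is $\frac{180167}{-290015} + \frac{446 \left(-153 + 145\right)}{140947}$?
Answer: $- \frac{26428771669}{40876744205} \approx -0.64655$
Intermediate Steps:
$\frac{180167}{-290015} + \frac{446 \left(-153 + 145\right)}{140947} = 180167 \left(- \frac{1}{290015}\right) + 446 \left(-8\right) \frac{1}{140947} = - \frac{180167}{290015} - \frac{3568}{140947} = - \frac{26428771669}{40876744205}$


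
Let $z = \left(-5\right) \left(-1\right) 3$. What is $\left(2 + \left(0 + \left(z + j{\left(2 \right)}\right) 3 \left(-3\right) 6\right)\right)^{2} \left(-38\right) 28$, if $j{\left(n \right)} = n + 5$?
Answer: $-1496618144$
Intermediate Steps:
$j{\left(n \right)} = 5 + n$
$z = 15$ ($z = 5 \cdot 3 = 15$)
$\left(2 + \left(0 + \left(z + j{\left(2 \right)}\right) 3 \left(-3\right) 6\right)\right)^{2} \left(-38\right) 28 = \left(2 + \left(0 + \left(15 + \left(5 + 2\right)\right) 3 \left(-3\right) 6\right)\right)^{2} \left(-38\right) 28 = \left(2 + \left(0 + \left(15 + 7\right) \left(-9\right) 6\right)\right)^{2} \left(-38\right) 28 = \left(2 + \left(0 + 22 \left(-9\right) 6\right)\right)^{2} \left(-38\right) 28 = \left(2 + \left(0 - 1188\right)\right)^{2} \left(-38\right) 28 = \left(2 - 1188\right)^{2} \left(-38\right) 28 = \left(-1186\right)^{2} \left(-38\right) 28 = 1406596 \left(-38\right) 28 = \left(-53450648\right) 28 = -1496618144$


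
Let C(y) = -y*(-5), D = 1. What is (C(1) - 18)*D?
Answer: -13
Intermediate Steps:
C(y) = 5*y
(C(1) - 18)*D = (5*1 - 18)*1 = (5 - 18)*1 = -13*1 = -13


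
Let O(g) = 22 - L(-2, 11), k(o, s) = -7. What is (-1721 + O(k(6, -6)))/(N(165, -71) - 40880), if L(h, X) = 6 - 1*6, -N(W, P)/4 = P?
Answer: 1699/40596 ≈ 0.041851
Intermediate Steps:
N(W, P) = -4*P
L(h, X) = 0 (L(h, X) = 6 - 6 = 0)
O(g) = 22 (O(g) = 22 - 1*0 = 22 + 0 = 22)
(-1721 + O(k(6, -6)))/(N(165, -71) - 40880) = (-1721 + 22)/(-4*(-71) - 40880) = -1699/(284 - 40880) = -1699/(-40596) = -1699*(-1/40596) = 1699/40596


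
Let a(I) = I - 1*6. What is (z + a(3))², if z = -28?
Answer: 961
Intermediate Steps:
a(I) = -6 + I (a(I) = I - 6 = -6 + I)
(z + a(3))² = (-28 + (-6 + 3))² = (-28 - 3)² = (-31)² = 961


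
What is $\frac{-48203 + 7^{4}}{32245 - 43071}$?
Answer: $\frac{22901}{5413} \approx 4.2307$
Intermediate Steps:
$\frac{-48203 + 7^{4}}{32245 - 43071} = \frac{-48203 + 2401}{-10826} = \left(-45802\right) \left(- \frac{1}{10826}\right) = \frac{22901}{5413}$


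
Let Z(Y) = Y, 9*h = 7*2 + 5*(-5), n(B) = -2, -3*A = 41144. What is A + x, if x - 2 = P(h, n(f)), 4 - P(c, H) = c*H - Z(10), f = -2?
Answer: -123310/9 ≈ -13701.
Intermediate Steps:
A = -41144/3 (A = -1/3*41144 = -41144/3 ≈ -13715.)
h = -11/9 (h = (7*2 + 5*(-5))/9 = (14 - 25)/9 = (1/9)*(-11) = -11/9 ≈ -1.2222)
P(c, H) = 14 - H*c (P(c, H) = 4 - (c*H - 1*10) = 4 - (H*c - 10) = 4 - (-10 + H*c) = 4 + (10 - H*c) = 14 - H*c)
x = 122/9 (x = 2 + (14 - 1*(-2)*(-11/9)) = 2 + (14 - 22/9) = 2 + 104/9 = 122/9 ≈ 13.556)
A + x = -41144/3 + 122/9 = -123310/9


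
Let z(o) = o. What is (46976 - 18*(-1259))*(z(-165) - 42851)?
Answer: -2995548208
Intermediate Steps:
(46976 - 18*(-1259))*(z(-165) - 42851) = (46976 - 18*(-1259))*(-165 - 42851) = (46976 + 22662)*(-43016) = 69638*(-43016) = -2995548208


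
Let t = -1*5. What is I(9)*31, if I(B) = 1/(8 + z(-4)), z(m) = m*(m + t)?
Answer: 31/44 ≈ 0.70455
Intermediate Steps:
t = -5
z(m) = m*(-5 + m) (z(m) = m*(m - 5) = m*(-5 + m))
I(B) = 1/44 (I(B) = 1/(8 - 4*(-5 - 4)) = 1/(8 - 4*(-9)) = 1/(8 + 36) = 1/44)
I(9)*31 = (1/44)*31 = 31/44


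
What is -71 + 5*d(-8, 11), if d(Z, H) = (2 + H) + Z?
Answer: -46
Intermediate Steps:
d(Z, H) = 2 + H + Z
-71 + 5*d(-8, 11) = -71 + 5*(2 + 11 - 8) = -71 + 5*5 = -71 + 25 = -46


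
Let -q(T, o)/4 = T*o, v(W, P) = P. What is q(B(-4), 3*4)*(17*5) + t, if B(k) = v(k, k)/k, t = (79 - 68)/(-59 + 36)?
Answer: -93851/23 ≈ -4080.5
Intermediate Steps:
t = -11/23 (t = 11/(-23) = 11*(-1/23) = -11/23 ≈ -0.47826)
B(k) = 1 (B(k) = k/k = 1)
q(T, o) = -4*T*o
q(B(-4), 3*4)*(17*5) + t = (-4*1*3*4)*(17*5) - 11/23 = -4*1*12*85 - 11/23 = -48*85 - 11/23 = -4080 - 11/23 = -93851/23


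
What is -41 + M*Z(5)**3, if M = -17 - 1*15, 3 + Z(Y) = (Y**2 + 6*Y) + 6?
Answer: -6243625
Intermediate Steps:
Z(Y) = 3 + Y**2 + 6*Y (Z(Y) = -3 + ((Y**2 + 6*Y) + 6) = -3 + (6 + Y**2 + 6*Y) = 3 + Y**2 + 6*Y)
M = -32 (M = -17 - 15 = -32)
-41 + M*Z(5)**3 = -41 - 32*(3 + 5**2 + 6*5)**3 = -41 - 32*(3 + 25 + 30)**3 = -41 - 32*58**3 = -41 - 32*195112 = -41 - 6243584 = -6243625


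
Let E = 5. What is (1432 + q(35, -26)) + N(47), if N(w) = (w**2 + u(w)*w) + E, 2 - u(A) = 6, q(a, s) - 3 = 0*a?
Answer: 3461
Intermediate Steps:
q(a, s) = 3 (q(a, s) = 3 + 0*a = 3 + 0 = 3)
u(A) = -4 (u(A) = 2 - 1*6 = 2 - 6 = -4)
N(w) = 5 + w**2 - 4*w (N(w) = (w**2 - 4*w) + 5 = 5 + w**2 - 4*w)
(1432 + q(35, -26)) + N(47) = (1432 + 3) + (5 + 47**2 - 4*47) = 1435 + (5 + 2209 - 188) = 1435 + 2026 = 3461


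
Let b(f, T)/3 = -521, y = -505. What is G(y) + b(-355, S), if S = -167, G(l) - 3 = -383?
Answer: -1943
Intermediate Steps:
G(l) = -380 (G(l) = 3 - 383 = -380)
b(f, T) = -1563 (b(f, T) = 3*(-521) = -1563)
G(y) + b(-355, S) = -380 - 1563 = -1943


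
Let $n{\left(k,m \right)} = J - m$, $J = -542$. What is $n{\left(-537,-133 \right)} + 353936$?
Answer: $353527$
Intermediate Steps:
$n{\left(k,m \right)} = -542 - m$
$n{\left(-537,-133 \right)} + 353936 = \left(-542 - -133\right) + 353936 = \left(-542 + 133\right) + 353936 = -409 + 353936 = 353527$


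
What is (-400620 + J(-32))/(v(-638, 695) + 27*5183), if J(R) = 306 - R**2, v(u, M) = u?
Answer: -401338/139303 ≈ -2.8810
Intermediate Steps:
(-400620 + J(-32))/(v(-638, 695) + 27*5183) = (-400620 + (306 - 1*(-32)**2))/(-638 + 27*5183) = (-400620 + (306 - 1*1024))/(-638 + 139941) = (-400620 + (306 - 1024))/139303 = (-400620 - 718)*(1/139303) = -401338*1/139303 = -401338/139303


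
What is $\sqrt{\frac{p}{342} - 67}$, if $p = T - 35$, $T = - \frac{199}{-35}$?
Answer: $\frac{2 i \sqrt{20545}}{35} \approx 8.1906 i$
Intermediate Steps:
$T = \frac{199}{35}$ ($T = \left(-199\right) \left(- \frac{1}{35}\right) = \frac{199}{35} \approx 5.6857$)
$p = - \frac{1026}{35}$ ($p = \frac{199}{35} - 35 = - \frac{1026}{35} \approx -29.314$)
$\sqrt{\frac{p}{342} - 67} = \sqrt{- \frac{1026}{35 \cdot 342} - 67} = \sqrt{\left(- \frac{1026}{35}\right) \frac{1}{342} - 67} = \sqrt{- \frac{3}{35} - 67} = \sqrt{- \frac{2348}{35}} = \frac{2 i \sqrt{20545}}{35}$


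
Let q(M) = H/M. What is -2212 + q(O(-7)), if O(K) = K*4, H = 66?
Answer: -31001/14 ≈ -2214.4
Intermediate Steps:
O(K) = 4*K
q(M) = 66/M
-2212 + q(O(-7)) = -2212 + 66/((4*(-7))) = -2212 + 66/(-28) = -2212 + 66*(-1/28) = -2212 - 33/14 = -31001/14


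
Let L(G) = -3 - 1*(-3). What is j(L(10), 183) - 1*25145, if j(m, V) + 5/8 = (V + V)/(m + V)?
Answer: -201149/8 ≈ -25144.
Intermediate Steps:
L(G) = 0 (L(G) = -3 + 3 = 0)
j(m, V) = -5/8 + 2*V/(V + m) (j(m, V) = -5/8 + (V + V)/(m + V) = -5/8 + (2*V)/(V + m) = -5/8 + 2*V/(V + m))
j(L(10), 183) - 1*25145 = (-5*0 + 11*183)/(8*(183 + 0)) - 1*25145 = (⅛)*(0 + 2013)/183 - 25145 = (⅛)*(1/183)*2013 - 25145 = 11/8 - 25145 = -201149/8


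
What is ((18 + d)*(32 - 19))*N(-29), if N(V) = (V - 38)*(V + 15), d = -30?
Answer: -146328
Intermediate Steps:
N(V) = (-38 + V)*(15 + V)
((18 + d)*(32 - 19))*N(-29) = ((18 - 30)*(32 - 19))*(-570 + (-29)² - 23*(-29)) = (-12*13)*(-570 + 841 + 667) = -156*938 = -146328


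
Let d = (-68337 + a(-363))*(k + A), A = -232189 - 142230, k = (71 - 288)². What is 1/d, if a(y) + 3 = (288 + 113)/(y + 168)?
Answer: 13/290815269222 ≈ 4.4702e-11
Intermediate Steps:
a(y) = -3 + 401/(168 + y) (a(y) = -3 + (288 + 113)/(y + 168) = -3 + 401/(168 + y))
k = 47089 (k = (-217)² = 47089)
A = -374419
d = 290815269222/13 (d = (-68337 + (-103 - 3*(-363))/(168 - 363))*(47089 - 374419) = (-68337 + (-103 + 1089)/(-195))*(-327330) = (-68337 - 1/195*986)*(-327330) = (-68337 - 986/195)*(-327330) = -13326701/195*(-327330) = 290815269222/13 ≈ 2.2370e+10)
1/d = 1/(290815269222/13) = 13/290815269222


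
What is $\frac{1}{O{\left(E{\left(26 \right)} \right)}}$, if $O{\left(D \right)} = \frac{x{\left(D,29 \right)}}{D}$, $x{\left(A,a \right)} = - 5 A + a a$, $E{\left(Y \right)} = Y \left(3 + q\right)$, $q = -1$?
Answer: $\frac{52}{581} \approx 0.089501$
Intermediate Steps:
$E{\left(Y \right)} = 2 Y$ ($E{\left(Y \right)} = Y \left(3 - 1\right) = Y 2 = 2 Y$)
$x{\left(A,a \right)} = a^{2} - 5 A$ ($x{\left(A,a \right)} = - 5 A + a^{2} = a^{2} - 5 A$)
$O{\left(D \right)} = \frac{841 - 5 D}{D}$ ($O{\left(D \right)} = \frac{29^{2} - 5 D}{D} = \frac{841 - 5 D}{D}$)
$\frac{1}{O{\left(E{\left(26 \right)} \right)}} = \frac{1}{-5 + \frac{841}{2 \cdot 26}} = \frac{1}{-5 + \frac{841}{52}} = \frac{1}{\frac{581}{52}} = \frac{52}{581}$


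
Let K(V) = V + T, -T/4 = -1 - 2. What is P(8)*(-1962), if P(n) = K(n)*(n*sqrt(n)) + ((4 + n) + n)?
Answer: -39240 - 627840*sqrt(2) ≈ -9.2714e+5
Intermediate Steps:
T = 12 (T = -4*(-1 - 2) = -4*(-3) = 12)
K(V) = 12 + V (K(V) = V + 12 = 12 + V)
P(n) = 4 + 2*n + n**(3/2)*(12 + n) (P(n) = (12 + n)*(n*sqrt(n)) + ((4 + n) + n) = (12 + n)*n**(3/2) + (4 + 2*n) = n**(3/2)*(12 + n) + (4 + 2*n) = 4 + 2*n + n**(3/2)*(12 + n))
P(8)*(-1962) = (4 + 2*8 + 8**(3/2)*(12 + 8))*(-1962) = (4 + 16 + (16*sqrt(2))*20)*(-1962) = (4 + 16 + 320*sqrt(2))*(-1962) = (20 + 320*sqrt(2))*(-1962) = -39240 - 627840*sqrt(2)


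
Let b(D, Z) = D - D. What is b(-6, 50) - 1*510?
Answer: -510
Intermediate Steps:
b(D, Z) = 0
b(-6, 50) - 1*510 = 0 - 1*510 = 0 - 510 = -510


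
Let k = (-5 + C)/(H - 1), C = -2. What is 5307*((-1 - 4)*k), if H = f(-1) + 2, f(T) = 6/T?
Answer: -37149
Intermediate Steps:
H = -4 (H = 6/(-1) + 2 = 6*(-1) + 2 = -6 + 2 = -4)
k = 7/5 (k = (-5 - 2)/(-4 - 1) = -7/(-5) = -7*(-⅕) = 7/5 ≈ 1.4000)
5307*((-1 - 4)*k) = 5307*((-1 - 4)*(7/5)) = 5307*(-5*7/5) = 5307*(-7) = -37149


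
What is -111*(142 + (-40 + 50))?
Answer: -16872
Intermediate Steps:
-111*(142 + (-40 + 50)) = -111*(142 + 10) = -111*152 = -16872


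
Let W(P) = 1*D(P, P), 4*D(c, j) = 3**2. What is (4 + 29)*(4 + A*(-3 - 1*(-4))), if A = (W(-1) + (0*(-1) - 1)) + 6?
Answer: 1485/4 ≈ 371.25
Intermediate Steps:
D(c, j) = 9/4 (D(c, j) = (1/4)*3**2 = (1/4)*9 = 9/4)
W(P) = 9/4 (W(P) = 1*(9/4) = 9/4)
A = 29/4 (A = (9/4 + (0*(-1) - 1)) + 6 = (9/4 + (0 - 1)) + 6 = (9/4 - 1) + 6 = 5/4 + 6 = 29/4 ≈ 7.2500)
(4 + 29)*(4 + A*(-3 - 1*(-4))) = (4 + 29)*(4 + 29*(-3 - 1*(-4))/4) = 33*(4 + 29*(-3 + 4)/4) = 33*(4 + (29/4)*1) = 33*(4 + 29/4) = 33*(45/4) = 1485/4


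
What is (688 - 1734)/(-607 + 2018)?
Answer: -1046/1411 ≈ -0.74132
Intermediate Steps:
(688 - 1734)/(-607 + 2018) = -1046/1411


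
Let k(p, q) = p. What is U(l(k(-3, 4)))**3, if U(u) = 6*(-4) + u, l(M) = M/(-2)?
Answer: -91125/8 ≈ -11391.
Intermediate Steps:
l(M) = -M/2 (l(M) = M*(-1/2) = -M/2)
U(u) = -24 + u
U(l(k(-3, 4)))**3 = (-24 - 1/2*(-3))**3 = (-24 + 3/2)**3 = (-45/2)**3 = -91125/8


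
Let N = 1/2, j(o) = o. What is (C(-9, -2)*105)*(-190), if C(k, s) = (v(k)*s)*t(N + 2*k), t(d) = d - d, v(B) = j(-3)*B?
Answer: 0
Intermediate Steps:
N = ½ ≈ 0.50000
v(B) = -3*B
t(d) = 0
C(k, s) = 0 (C(k, s) = ((-3*k)*s)*0 = -3*k*s*0 = 0)
(C(-9, -2)*105)*(-190) = (0*105)*(-190) = 0*(-190) = 0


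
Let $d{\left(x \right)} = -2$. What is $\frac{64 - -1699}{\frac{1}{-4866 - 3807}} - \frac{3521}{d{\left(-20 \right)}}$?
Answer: $- \frac{30577477}{2} \approx -1.5289 \cdot 10^{7}$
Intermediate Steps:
$\frac{64 - -1699}{\frac{1}{-4866 - 3807}} - \frac{3521}{d{\left(-20 \right)}} = \frac{64 - -1699}{\frac{1}{-4866 - 3807}} - \frac{3521}{-2} = \frac{64 + 1699}{\frac{1}{-8673}} - - \frac{3521}{2} = \frac{1763}{- \frac{1}{8673}} + \frac{3521}{2} = 1763 \left(-8673\right) + \frac{3521}{2} = -15290499 + \frac{3521}{2} = - \frac{30577477}{2}$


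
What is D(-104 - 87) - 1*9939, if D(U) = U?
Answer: -10130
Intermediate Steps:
D(-104 - 87) - 1*9939 = (-104 - 87) - 1*9939 = -191 - 9939 = -10130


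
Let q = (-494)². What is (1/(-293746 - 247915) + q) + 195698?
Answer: 238186758173/541661 ≈ 4.3973e+5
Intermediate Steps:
q = 244036
(1/(-293746 - 247915) + q) + 195698 = (1/(-293746 - 247915) + 244036) + 195698 = (1/(-541661) + 244036) + 195698 = (-1/541661 + 244036) + 195698 = 132184783795/541661 + 195698 = 238186758173/541661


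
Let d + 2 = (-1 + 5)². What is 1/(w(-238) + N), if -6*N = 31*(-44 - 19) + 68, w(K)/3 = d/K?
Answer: 102/32027 ≈ 0.0031848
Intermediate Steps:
d = 14 (d = -2 + (-1 + 5)² = -2 + 4² = -2 + 16 = 14)
w(K) = 42/K (w(K) = 3*(14/K) = 42/K)
N = 1885/6 (N = -(31*(-44 - 19) + 68)/6 = -(31*(-63) + 68)/6 = -(-1953 + 68)/6 = -⅙*(-1885) = 1885/6 ≈ 314.17)
1/(w(-238) + N) = 1/(42/(-238) + 1885/6) = 1/(42*(-1/238) + 1885/6) = 1/(-3/17 + 1885/6) = 1/(32027/102) = 102/32027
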